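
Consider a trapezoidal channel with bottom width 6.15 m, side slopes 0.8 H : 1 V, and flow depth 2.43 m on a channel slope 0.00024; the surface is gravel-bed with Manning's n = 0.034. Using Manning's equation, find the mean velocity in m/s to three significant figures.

A = (b + z·y)·y = (6.15 + 0.8×2.43)×2.43 = 19.67 m²
P = b + 2y√(1+z²) = 6.15 + 2×2.43×√(1+0.8²) = 12.37 m
R = A/P = 19.67/12.37 = 1.590 m
Q = (1/n)·A·R^(2/3)·S^(1/2) = (1/0.034) × 19.67 × 1.590^(2/3) × 0.00024^(1/2) = 12.21 m³/s
V = Q/A = 12.21/19.67 = 0.6206 m/s

0.621 m/s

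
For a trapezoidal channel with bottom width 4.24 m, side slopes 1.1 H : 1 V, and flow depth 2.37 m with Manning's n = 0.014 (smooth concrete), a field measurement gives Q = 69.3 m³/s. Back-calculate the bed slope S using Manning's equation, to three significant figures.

A = (b + z·y)·y = (4.24 + 1.1×2.37)×2.37 = 16.23 m²
P = b + 2y√(1+z²) = 4.24 + 2×2.37×√(1+1.1²) = 11.29 m
R = A/P = 16.23/11.29 = 1.438 m
S = (Q·n / (1·A·R^(2/3)))² = (69.3×0.014 / (1×16.23×1.274))² = 0.002203

0.00220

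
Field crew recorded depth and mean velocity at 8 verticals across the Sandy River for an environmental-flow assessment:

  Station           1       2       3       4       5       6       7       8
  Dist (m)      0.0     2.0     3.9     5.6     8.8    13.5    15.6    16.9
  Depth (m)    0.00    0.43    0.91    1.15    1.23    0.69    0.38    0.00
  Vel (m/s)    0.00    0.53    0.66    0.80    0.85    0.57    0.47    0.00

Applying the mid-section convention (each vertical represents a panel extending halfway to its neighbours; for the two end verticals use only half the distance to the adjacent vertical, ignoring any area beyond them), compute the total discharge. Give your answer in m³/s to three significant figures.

w_2 = (3.9 − 0.0)/2 = 1.95 m; q_2 = 0.53 × 0.43 × 1.95 = 0.4444 m³/s
w_3 = (5.6 − 2.0)/2 = 1.8 m; q_3 = 0.66 × 0.91 × 1.8 = 1.081 m³/s
w_4 = (8.8 − 3.9)/2 = 2.45 m; q_4 = 0.80 × 1.15 × 2.45 = 2.254 m³/s
w_5 = (13.5 − 5.6)/2 = 3.95 m; q_5 = 0.85 × 1.23 × 3.95 = 4.130 m³/s
w_6 = (15.6 − 8.8)/2 = 3.4 m; q_6 = 0.57 × 0.69 × 3.4 = 1.337 m³/s
w_7 = (16.9 − 13.5)/2 = 1.7 m; q_7 = 0.47 × 0.38 × 1.7 = 0.3036 m³/s
Stations 1, 8 contribute zero (depth or velocity is 0).
Q = Σ qᵢ = 9.550 m³/s

9.55 m³/s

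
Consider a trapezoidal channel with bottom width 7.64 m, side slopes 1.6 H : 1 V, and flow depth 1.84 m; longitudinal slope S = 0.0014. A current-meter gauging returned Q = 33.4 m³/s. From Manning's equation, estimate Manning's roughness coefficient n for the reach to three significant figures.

A = (b + z·y)·y = (7.64 + 1.6×1.84)×1.84 = 19.47 m²
P = b + 2y√(1+z²) = 7.64 + 2×1.84×√(1+1.6²) = 14.58 m
R = A/P = 19.47/14.58 = 1.335 m
n = (1/Q)·A·R^(2/3)·S^(1/2) = (1/33.4) × 19.47 × 1.213 × 0.03742 = 0.02646

0.0265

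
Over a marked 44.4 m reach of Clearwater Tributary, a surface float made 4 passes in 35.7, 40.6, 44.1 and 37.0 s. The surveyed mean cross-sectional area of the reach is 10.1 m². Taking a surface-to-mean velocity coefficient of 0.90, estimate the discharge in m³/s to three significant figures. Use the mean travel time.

t̄ = (35.7 + 40.6 + 44.1 + 37.0) / 4 = 39.35 s
v_surface = L / t̄ = 44.4 / 39.35 = 1.128 m/s
v_mean = 0.90 × 1.128 = 1.016 m/s
Q = A × v_mean = 10.1 × 1.016 = 10.26 m³/s

10.3 m³/s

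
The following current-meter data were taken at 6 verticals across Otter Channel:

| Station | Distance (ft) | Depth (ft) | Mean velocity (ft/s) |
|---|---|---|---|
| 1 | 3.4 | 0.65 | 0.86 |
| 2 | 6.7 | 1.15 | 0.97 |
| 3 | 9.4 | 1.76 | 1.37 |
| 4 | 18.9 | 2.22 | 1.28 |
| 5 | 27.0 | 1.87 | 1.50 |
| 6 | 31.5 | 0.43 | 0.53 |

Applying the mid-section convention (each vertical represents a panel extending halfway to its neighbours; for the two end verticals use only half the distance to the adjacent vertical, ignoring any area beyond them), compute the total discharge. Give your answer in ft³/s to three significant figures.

62.2 ft³/s

w_1 = (6.7 − 3.4)/2 = 1.65 ft; q_1 = 0.86 × 0.65 × 1.65 = 0.9224 ft³/s
w_2 = (9.4 − 3.4)/2 = 3 ft; q_2 = 0.97 × 1.15 × 3 = 3.347 ft³/s
w_3 = (18.9 − 6.7)/2 = 6.1 ft; q_3 = 1.37 × 1.76 × 6.1 = 14.71 ft³/s
w_4 = (27.0 − 9.4)/2 = 8.8 ft; q_4 = 1.28 × 2.22 × 8.8 = 25.01 ft³/s
w_5 = (31.5 − 18.9)/2 = 6.3 ft; q_5 = 1.50 × 1.87 × 6.3 = 17.67 ft³/s
w_6 = (31.5 − 27.0)/2 = 2.25 ft; q_6 = 0.53 × 0.43 × 2.25 = 0.5128 ft³/s
Q = Σ qᵢ = 62.17 ft³/s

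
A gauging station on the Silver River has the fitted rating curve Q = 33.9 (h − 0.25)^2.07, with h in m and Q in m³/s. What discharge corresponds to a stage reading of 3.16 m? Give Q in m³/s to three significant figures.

309 m³/s

Q = 33.9 × (3.16 − 0.25)^2.07 = 33.9 × 2.91^2.07 = 309.4 m³/s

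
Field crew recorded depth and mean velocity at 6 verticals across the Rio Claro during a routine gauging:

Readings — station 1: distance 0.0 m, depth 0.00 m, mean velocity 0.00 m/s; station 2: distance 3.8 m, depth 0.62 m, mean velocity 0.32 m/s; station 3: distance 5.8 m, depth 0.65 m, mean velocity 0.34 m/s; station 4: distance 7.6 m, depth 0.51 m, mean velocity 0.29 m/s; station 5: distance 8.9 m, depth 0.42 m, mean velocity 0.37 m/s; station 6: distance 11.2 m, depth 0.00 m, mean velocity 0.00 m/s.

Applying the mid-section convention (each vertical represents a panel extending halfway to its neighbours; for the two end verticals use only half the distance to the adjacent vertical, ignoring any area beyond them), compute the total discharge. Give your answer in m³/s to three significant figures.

1.50 m³/s

w_2 = (5.8 − 0.0)/2 = 2.9 m; q_2 = 0.32 × 0.62 × 2.9 = 0.5754 m³/s
w_3 = (7.6 − 3.8)/2 = 1.9 m; q_3 = 0.34 × 0.65 × 1.9 = 0.4199 m³/s
w_4 = (8.9 − 5.8)/2 = 1.55 m; q_4 = 0.29 × 0.51 × 1.55 = 0.2292 m³/s
w_5 = (11.2 − 7.6)/2 = 1.8 m; q_5 = 0.37 × 0.42 × 1.8 = 0.2797 m³/s
Stations 1, 6 contribute zero (depth or velocity is 0).
Q = Σ qᵢ = 1.504 m³/s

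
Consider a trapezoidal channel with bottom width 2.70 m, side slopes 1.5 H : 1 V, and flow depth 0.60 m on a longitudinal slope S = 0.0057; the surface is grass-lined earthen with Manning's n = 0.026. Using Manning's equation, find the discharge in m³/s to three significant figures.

A = (b + z·y)·y = (2.70 + 1.5×0.60)×0.60 = 2.160 m²
P = b + 2y√(1+z²) = 2.70 + 2×0.60×√(1+1.5²) = 4.863 m
R = A/P = 2.160/4.863 = 0.4441 m
Q = (1/n)·A·R^(2/3)·S^(1/2) = (1/0.026) × 2.160 × 0.4441^(2/3) × 0.0057^(1/2) = 3.651 m³/s

3.65 m³/s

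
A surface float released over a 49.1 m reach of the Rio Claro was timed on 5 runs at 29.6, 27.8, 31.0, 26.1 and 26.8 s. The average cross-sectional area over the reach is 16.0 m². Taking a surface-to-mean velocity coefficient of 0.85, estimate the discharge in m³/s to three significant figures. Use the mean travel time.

t̄ = (29.6 + 27.8 + 31.0 + 26.1 + 26.8) / 5 = 28.26 s
v_surface = L / t̄ = 49.1 / 28.26 = 1.737 m/s
v_mean = 0.85 × 1.737 = 1.477 m/s
Q = A × v_mean = 16.0 × 1.477 = 23.63 m³/s

23.6 m³/s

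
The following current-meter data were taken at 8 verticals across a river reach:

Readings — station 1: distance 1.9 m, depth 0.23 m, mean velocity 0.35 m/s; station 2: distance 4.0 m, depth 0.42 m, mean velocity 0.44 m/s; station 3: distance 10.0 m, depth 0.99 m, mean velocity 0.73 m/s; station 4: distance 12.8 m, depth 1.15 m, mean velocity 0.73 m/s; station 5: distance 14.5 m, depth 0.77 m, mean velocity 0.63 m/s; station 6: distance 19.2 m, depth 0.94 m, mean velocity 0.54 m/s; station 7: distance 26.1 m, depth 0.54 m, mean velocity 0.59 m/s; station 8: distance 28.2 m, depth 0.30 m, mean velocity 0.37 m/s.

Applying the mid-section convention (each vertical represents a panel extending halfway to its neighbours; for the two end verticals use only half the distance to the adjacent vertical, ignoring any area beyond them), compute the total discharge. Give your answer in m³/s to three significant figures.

11.9 m³/s

w_1 = (4.0 − 1.9)/2 = 1.05 m; q_1 = 0.35 × 0.23 × 1.05 = 0.08453 m³/s
w_2 = (10.0 − 1.9)/2 = 4.05 m; q_2 = 0.44 × 0.42 × 4.05 = 0.7484 m³/s
w_3 = (12.8 − 4.0)/2 = 4.4 m; q_3 = 0.73 × 0.99 × 4.4 = 3.180 m³/s
w_4 = (14.5 − 10.0)/2 = 2.25 m; q_4 = 0.73 × 1.15 × 2.25 = 1.889 m³/s
w_5 = (19.2 − 12.8)/2 = 3.2 m; q_5 = 0.63 × 0.77 × 3.2 = 1.552 m³/s
w_6 = (26.1 − 14.5)/2 = 5.8 m; q_6 = 0.54 × 0.94 × 5.8 = 2.944 m³/s
w_7 = (28.2 − 19.2)/2 = 4.5 m; q_7 = 0.59 × 0.54 × 4.5 = 1.434 m³/s
w_8 = (28.2 − 26.1)/2 = 1.05 m; q_8 = 0.37 × 0.30 × 1.05 = 0.1166 m³/s
Q = Σ qᵢ = 11.95 m³/s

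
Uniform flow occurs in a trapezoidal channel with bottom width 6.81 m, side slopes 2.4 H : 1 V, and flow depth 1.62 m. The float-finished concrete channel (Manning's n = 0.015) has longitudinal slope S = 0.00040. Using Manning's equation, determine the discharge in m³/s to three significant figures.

25.2 m³/s

A = (b + z·y)·y = (6.81 + 2.4×1.62)×1.62 = 17.33 m²
P = b + 2y√(1+z²) = 6.81 + 2×1.62×√(1+2.4²) = 15.23 m
R = A/P = 17.33/15.23 = 1.138 m
Q = (1/n)·A·R^(2/3)·S^(1/2) = (1/0.015) × 17.33 × 1.138^(2/3) × 0.00040^(1/2) = 25.18 m³/s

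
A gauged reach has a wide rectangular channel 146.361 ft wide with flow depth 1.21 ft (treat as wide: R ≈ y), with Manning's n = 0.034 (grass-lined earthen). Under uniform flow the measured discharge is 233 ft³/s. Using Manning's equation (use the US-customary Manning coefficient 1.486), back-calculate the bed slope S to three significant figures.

A = b·y = 146.361 × 1.21 = 177.1 ft²
Wide channel: R ≈ y = 1.21 ft
S = (Q·n / (1.486·A·R^(2/3)))² = (233×0.034 / (1.486×177.1×1.136))² = 0.0007028

0.000703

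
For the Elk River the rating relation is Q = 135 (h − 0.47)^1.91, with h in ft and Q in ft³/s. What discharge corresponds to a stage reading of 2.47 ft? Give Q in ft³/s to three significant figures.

Q = 135 × (2.47 − 0.47)^1.91 = 135 × 2^1.91 = 507.3 ft³/s

507 ft³/s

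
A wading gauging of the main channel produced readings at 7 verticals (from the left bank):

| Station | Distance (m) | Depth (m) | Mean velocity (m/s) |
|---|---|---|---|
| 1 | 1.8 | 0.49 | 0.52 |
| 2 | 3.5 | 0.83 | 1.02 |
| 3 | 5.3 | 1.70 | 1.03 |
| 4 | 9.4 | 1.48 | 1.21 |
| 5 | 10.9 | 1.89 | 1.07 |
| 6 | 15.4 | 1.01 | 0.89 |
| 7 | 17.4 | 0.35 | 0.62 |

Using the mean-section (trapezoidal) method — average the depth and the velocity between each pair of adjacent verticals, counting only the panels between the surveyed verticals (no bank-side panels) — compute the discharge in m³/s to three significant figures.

Panel 1-2: Δb = 1.7 m, d̄ = (0.49+0.83)/2 = 0.66, v̄ = (0.52+1.02)/2 = 0.77 → q = 1.7×0.66×0.77 = 0.8639 m³/s
Panel 2-3: Δb = 1.8 m, d̄ = (0.83+1.70)/2 = 1.265, v̄ = (1.02+1.03)/2 = 1.025 → q = 1.8×1.265×1.025 = 2.334 m³/s
Panel 3-4: Δb = 4.1 m, d̄ = (1.70+1.48)/2 = 1.59, v̄ = (1.03+1.21)/2 = 1.12 → q = 4.1×1.59×1.12 = 7.301 m³/s
Panel 4-5: Δb = 1.5 m, d̄ = (1.48+1.89)/2 = 1.685, v̄ = (1.21+1.07)/2 = 1.14 → q = 1.5×1.685×1.14 = 2.881 m³/s
Panel 5-6: Δb = 4.5 m, d̄ = (1.89+1.01)/2 = 1.45, v̄ = (1.07+0.89)/2 = 0.98 → q = 4.5×1.45×0.98 = 6.395 m³/s
Panel 6-7: Δb = 2 m, d̄ = (1.01+0.35)/2 = 0.68, v̄ = (0.89+0.62)/2 = 0.755 → q = 2×0.68×0.755 = 1.027 m³/s
Q = Σ q = 20.80 m³/s

20.8 m³/s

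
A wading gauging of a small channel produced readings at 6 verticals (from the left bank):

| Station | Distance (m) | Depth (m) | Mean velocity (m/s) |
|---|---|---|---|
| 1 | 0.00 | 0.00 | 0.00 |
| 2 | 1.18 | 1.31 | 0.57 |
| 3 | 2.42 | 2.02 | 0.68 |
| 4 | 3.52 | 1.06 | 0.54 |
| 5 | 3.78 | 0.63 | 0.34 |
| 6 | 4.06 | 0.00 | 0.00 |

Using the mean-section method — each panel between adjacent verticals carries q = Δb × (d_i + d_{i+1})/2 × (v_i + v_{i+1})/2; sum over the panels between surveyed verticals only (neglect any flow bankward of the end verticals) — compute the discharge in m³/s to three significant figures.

Panel 1-2: Δb = 1.18 m, d̄ = (0.00+1.31)/2 = 0.655, v̄ = (0.00+0.57)/2 = 0.285 → q = 1.18×0.655×0.285 = 0.2203 m³/s
Panel 2-3: Δb = 1.24 m, d̄ = (1.31+2.02)/2 = 1.665, v̄ = (0.57+0.68)/2 = 0.625 → q = 1.24×1.665×0.625 = 1.290 m³/s
Panel 3-4: Δb = 1.1 m, d̄ = (2.02+1.06)/2 = 1.54, v̄ = (0.68+0.54)/2 = 0.61 → q = 1.1×1.54×0.61 = 1.033 m³/s
Panel 4-5: Δb = 0.26 m, d̄ = (1.06+0.63)/2 = 0.845, v̄ = (0.54+0.34)/2 = 0.44 → q = 0.26×0.845×0.44 = 0.09667 m³/s
Panel 5-6: Δb = 0.28 m, d̄ = (0.63+0.00)/2 = 0.315, v̄ = (0.34+0.00)/2 = 0.17 → q = 0.28×0.315×0.17 = 0.01499 m³/s
Q = Σ q = 2.656 m³/s

2.66 m³/s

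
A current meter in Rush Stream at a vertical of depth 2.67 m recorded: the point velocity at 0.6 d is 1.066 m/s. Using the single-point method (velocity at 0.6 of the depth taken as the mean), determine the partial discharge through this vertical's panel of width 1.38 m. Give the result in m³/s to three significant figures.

3.93 m³/s

v̄ = v₀.₆ = 1.066 m/s
q = v̄ × d × w = 1.066 × 2.67 × 1.38 = 3.928 m³/s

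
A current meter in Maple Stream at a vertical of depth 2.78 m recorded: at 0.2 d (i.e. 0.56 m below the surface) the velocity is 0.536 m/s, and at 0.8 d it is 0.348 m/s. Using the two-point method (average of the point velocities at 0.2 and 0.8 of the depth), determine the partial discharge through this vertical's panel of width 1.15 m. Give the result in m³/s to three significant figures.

1.41 m³/s

v̄ = (0.536 + 0.348) / 2 = 0.4420 m/s
q = v̄ × d × w = 0.4420 × 2.78 × 1.15 = 1.413 m³/s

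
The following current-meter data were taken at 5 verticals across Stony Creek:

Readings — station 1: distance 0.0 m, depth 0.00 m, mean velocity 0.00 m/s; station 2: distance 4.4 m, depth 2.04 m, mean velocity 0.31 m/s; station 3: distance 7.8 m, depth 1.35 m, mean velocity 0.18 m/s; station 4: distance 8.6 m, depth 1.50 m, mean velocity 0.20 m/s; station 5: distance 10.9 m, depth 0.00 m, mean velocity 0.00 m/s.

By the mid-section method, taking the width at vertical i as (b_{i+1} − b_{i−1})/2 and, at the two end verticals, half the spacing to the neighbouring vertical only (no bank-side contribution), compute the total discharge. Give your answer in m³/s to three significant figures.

w_2 = (7.8 − 0.0)/2 = 3.9 m; q_2 = 0.31 × 2.04 × 3.9 = 2.466 m³/s
w_3 = (8.6 − 4.4)/2 = 2.1 m; q_3 = 0.18 × 1.35 × 2.1 = 0.5103 m³/s
w_4 = (10.9 − 7.8)/2 = 1.55 m; q_4 = 0.20 × 1.50 × 1.55 = 0.4650 m³/s
Stations 1, 5 contribute zero (depth or velocity is 0).
Q = Σ qᵢ = 3.442 m³/s

3.44 m³/s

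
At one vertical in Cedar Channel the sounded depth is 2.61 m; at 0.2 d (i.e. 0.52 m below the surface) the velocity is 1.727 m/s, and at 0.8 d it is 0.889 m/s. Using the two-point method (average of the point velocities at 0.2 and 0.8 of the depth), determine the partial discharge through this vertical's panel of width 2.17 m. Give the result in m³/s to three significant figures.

v̄ = (1.727 + 0.889) / 2 = 1.308 m/s
q = v̄ × d × w = 1.308 × 2.61 × 2.17 = 7.408 m³/s

7.41 m³/s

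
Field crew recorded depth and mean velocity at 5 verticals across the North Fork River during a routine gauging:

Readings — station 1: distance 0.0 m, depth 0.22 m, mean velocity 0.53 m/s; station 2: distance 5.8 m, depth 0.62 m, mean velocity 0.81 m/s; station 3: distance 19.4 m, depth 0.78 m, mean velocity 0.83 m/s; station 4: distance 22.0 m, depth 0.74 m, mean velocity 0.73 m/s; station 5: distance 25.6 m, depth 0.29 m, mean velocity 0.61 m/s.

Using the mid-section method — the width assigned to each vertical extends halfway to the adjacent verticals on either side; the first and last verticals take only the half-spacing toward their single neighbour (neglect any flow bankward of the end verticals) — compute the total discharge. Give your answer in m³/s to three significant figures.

w_1 = (5.8 − 0.0)/2 = 2.9 m; q_1 = 0.53 × 0.22 × 2.9 = 0.3381 m³/s
w_2 = (19.4 − 0.0)/2 = 9.7 m; q_2 = 0.81 × 0.62 × 9.7 = 4.871 m³/s
w_3 = (22.0 − 5.8)/2 = 8.1 m; q_3 = 0.83 × 0.78 × 8.1 = 5.244 m³/s
w_4 = (25.6 − 19.4)/2 = 3.1 m; q_4 = 0.73 × 0.74 × 3.1 = 1.675 m³/s
w_5 = (25.6 − 22.0)/2 = 1.8 m; q_5 = 0.61 × 0.29 × 1.8 = 0.3184 m³/s
Q = Σ qᵢ = 12.45 m³/s

12.4 m³/s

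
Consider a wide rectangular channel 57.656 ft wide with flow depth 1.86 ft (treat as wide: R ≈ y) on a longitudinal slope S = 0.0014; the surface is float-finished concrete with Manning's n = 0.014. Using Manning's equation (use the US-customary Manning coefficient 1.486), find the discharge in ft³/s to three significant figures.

A = b·y = 57.656 × 1.86 = 107.2 ft²
Wide channel: R ≈ y = 1.86 ft
Q = (1.486/n)·A·R^(2/3)·S^(1/2) = (1.486/0.014) × 107.2 × 1.860^(2/3) × 0.0014^(1/2) = 644.2 ft³/s

644 ft³/s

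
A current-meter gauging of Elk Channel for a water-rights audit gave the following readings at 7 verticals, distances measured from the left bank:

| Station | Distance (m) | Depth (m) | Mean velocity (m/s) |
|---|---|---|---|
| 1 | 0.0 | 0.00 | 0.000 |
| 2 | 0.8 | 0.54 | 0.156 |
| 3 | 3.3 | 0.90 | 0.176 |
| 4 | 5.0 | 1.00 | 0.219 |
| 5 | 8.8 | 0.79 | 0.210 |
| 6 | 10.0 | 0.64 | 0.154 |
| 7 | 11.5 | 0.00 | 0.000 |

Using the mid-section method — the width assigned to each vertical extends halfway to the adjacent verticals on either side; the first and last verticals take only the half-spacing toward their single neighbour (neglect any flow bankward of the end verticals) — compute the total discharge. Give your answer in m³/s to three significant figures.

w_2 = (3.3 − 0.0)/2 = 1.65 m; q_2 = 0.156 × 0.54 × 1.65 = 0.1390 m³/s
w_3 = (5.0 − 0.8)/2 = 2.1 m; q_3 = 0.176 × 0.90 × 2.1 = 0.3326 m³/s
w_4 = (8.8 − 3.3)/2 = 2.75 m; q_4 = 0.219 × 1.00 × 2.75 = 0.6023 m³/s
w_5 = (10.0 − 5.0)/2 = 2.5 m; q_5 = 0.210 × 0.79 × 2.5 = 0.4148 m³/s
w_6 = (11.5 − 8.8)/2 = 1.35 m; q_6 = 0.154 × 0.64 × 1.35 = 0.1331 m³/s
Stations 1, 7 contribute zero (depth or velocity is 0).
Q = Σ qᵢ = 1.622 m³/s

1.62 m³/s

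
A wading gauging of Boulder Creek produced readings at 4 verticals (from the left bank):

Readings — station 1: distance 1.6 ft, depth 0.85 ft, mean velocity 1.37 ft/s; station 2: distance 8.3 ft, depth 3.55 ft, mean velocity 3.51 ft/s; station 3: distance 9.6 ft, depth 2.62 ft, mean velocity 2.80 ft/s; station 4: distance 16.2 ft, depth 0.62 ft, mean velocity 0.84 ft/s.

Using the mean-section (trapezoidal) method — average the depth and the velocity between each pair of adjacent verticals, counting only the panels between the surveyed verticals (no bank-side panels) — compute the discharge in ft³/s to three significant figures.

68.1 ft³/s

Panel 1-2: Δb = 6.7 ft, d̄ = (0.85+3.55)/2 = 2.2, v̄ = (1.37+3.51)/2 = 2.44 → q = 6.7×2.2×2.44 = 35.97 ft³/s
Panel 2-3: Δb = 1.3 ft, d̄ = (3.55+2.62)/2 = 3.085, v̄ = (3.51+2.80)/2 = 3.155 → q = 1.3×3.085×3.155 = 12.65 ft³/s
Panel 3-4: Δb = 6.6 ft, d̄ = (2.62+0.62)/2 = 1.62, v̄ = (2.80+0.84)/2 = 1.82 → q = 6.6×1.62×1.82 = 19.46 ft³/s
Q = Σ q = 68.08 ft³/s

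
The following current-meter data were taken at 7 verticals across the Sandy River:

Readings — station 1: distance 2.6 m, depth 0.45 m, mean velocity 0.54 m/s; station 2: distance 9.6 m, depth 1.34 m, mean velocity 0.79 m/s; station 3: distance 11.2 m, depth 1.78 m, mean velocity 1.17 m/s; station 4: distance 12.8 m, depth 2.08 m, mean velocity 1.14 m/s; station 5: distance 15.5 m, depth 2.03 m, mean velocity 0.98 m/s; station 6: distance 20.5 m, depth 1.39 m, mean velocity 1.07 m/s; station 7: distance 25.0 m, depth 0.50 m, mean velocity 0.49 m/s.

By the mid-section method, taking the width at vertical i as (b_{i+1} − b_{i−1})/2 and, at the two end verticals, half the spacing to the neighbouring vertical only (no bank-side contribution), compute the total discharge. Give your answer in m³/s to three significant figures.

29.1 m³/s

w_1 = (9.6 − 2.6)/2 = 3.5 m; q_1 = 0.54 × 0.45 × 3.5 = 0.8505 m³/s
w_2 = (11.2 − 2.6)/2 = 4.3 m; q_2 = 0.79 × 1.34 × 4.3 = 4.552 m³/s
w_3 = (12.8 − 9.6)/2 = 1.6 m; q_3 = 1.17 × 1.78 × 1.6 = 3.332 m³/s
w_4 = (15.5 − 11.2)/2 = 2.15 m; q_4 = 1.14 × 2.08 × 2.15 = 5.098 m³/s
w_5 = (20.5 − 12.8)/2 = 3.85 m; q_5 = 0.98 × 2.03 × 3.85 = 7.659 m³/s
w_6 = (25.0 − 15.5)/2 = 4.75 m; q_6 = 1.07 × 1.39 × 4.75 = 7.065 m³/s
w_7 = (25.0 − 20.5)/2 = 2.25 m; q_7 = 0.49 × 0.50 × 2.25 = 0.5513 m³/s
Q = Σ qᵢ = 29.11 m³/s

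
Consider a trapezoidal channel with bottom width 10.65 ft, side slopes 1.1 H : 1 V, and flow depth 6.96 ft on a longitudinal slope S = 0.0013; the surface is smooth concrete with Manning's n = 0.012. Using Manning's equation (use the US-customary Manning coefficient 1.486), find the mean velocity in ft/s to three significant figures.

A = (b + z·y)·y = (10.65 + 1.1×6.96)×6.96 = 127.4 ft²
P = b + 2y√(1+z²) = 10.65 + 2×6.96×√(1+1.1²) = 31.34 ft
R = A/P = 127.4/31.34 = 4.065 ft
Q = (1.486/n)·A·R^(2/3)·S^(1/2) = (1.486/0.012) × 127.4 × 4.065^(2/3) × 0.0013^(1/2) = 1449 ft³/s
V = Q/A = 1449/127.4 = 11.37 ft/s

11.4 ft/s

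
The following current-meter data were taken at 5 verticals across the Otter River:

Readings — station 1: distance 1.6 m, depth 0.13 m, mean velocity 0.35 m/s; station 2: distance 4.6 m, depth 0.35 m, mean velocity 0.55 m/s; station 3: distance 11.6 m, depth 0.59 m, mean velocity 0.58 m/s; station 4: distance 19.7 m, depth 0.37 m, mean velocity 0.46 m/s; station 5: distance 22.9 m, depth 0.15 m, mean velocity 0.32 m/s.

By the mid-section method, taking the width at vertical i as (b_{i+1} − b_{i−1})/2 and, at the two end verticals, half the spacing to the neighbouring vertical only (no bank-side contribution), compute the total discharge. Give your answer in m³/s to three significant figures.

4.65 m³/s

w_1 = (4.6 − 1.6)/2 = 1.5 m; q_1 = 0.35 × 0.13 × 1.5 = 0.06825 m³/s
w_2 = (11.6 − 1.6)/2 = 5 m; q_2 = 0.55 × 0.35 × 5 = 0.9625 m³/s
w_3 = (19.7 − 4.6)/2 = 7.55 m; q_3 = 0.58 × 0.59 × 7.55 = 2.584 m³/s
w_4 = (22.9 − 11.6)/2 = 5.65 m; q_4 = 0.46 × 0.37 × 5.65 = 0.9616 m³/s
w_5 = (22.9 − 19.7)/2 = 1.6 m; q_5 = 0.32 × 0.15 × 1.6 = 0.07680 m³/s
Q = Σ qᵢ = 4.653 m³/s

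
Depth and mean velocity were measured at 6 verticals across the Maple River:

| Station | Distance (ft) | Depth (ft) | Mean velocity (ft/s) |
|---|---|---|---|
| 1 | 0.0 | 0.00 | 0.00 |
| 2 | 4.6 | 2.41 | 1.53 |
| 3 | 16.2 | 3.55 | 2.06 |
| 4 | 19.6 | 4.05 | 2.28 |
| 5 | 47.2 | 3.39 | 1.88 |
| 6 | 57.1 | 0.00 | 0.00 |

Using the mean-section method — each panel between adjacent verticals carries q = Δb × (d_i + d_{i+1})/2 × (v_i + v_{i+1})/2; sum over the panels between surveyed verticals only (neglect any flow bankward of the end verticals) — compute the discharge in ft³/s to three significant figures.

324 ft³/s

Panel 1-2: Δb = 4.6 ft, d̄ = (0.00+2.41)/2 = 1.205, v̄ = (0.00+1.53)/2 = 0.765 → q = 4.6×1.205×0.765 = 4.240 ft³/s
Panel 2-3: Δb = 11.6 ft, d̄ = (2.41+3.55)/2 = 2.98, v̄ = (1.53+2.06)/2 = 1.795 → q = 11.6×2.98×1.795 = 62.05 ft³/s
Panel 3-4: Δb = 3.4 ft, d̄ = (3.55+4.05)/2 = 3.8, v̄ = (2.06+2.28)/2 = 2.17 → q = 3.4×3.8×2.17 = 28.04 ft³/s
Panel 4-5: Δb = 27.6 ft, d̄ = (4.05+3.39)/2 = 3.72, v̄ = (2.28+1.88)/2 = 2.08 → q = 27.6×3.72×2.08 = 213.6 ft³/s
Panel 5-6: Δb = 9.9 ft, d̄ = (3.39+0.00)/2 = 1.695, v̄ = (1.88+0.00)/2 = 0.94 → q = 9.9×1.695×0.94 = 15.77 ft³/s
Q = Σ q = 323.7 ft³/s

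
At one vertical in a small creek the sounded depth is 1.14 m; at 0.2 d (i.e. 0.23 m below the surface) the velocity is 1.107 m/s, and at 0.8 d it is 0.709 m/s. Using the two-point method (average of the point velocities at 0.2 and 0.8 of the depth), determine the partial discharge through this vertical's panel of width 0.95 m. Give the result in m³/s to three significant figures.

v̄ = (1.107 + 0.709) / 2 = 0.9080 m/s
q = v̄ × d × w = 0.9080 × 1.14 × 0.95 = 0.9834 m³/s

0.983 m³/s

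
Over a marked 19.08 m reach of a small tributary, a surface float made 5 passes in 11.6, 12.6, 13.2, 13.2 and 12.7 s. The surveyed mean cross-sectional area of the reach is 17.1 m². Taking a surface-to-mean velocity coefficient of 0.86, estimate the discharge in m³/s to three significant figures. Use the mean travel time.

22.2 m³/s

t̄ = (11.6 + 12.6 + 13.2 + 13.2 + 12.7) / 5 = 12.66 s
v_surface = L / t̄ = 19.08 / 12.66 = 1.507 m/s
v_mean = 0.86 × 1.507 = 1.296 m/s
Q = A × v_mean = 17.1 × 1.296 = 22.16 m³/s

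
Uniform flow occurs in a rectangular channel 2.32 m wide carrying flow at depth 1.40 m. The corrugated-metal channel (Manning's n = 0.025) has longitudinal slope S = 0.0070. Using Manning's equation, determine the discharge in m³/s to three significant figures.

A = b·y = 2.32 × 1.40 = 3.248 m²
P = b + 2y = 2.32 + 2×1.40 = 5.120 m
R = A/P = 3.248/5.120 = 0.6344 m
Q = (1/n)·A·R^(2/3)·S^(1/2) = (1/0.025) × 3.248 × 0.6344^(2/3) × 0.0070^(1/2) = 8.025 m³/s

8.03 m³/s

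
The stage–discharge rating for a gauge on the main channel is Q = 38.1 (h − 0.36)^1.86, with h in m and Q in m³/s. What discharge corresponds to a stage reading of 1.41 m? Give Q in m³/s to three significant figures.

41.7 m³/s

Q = 38.1 × (1.41 − 0.36)^1.86 = 38.1 × 1.05^1.86 = 41.72 m³/s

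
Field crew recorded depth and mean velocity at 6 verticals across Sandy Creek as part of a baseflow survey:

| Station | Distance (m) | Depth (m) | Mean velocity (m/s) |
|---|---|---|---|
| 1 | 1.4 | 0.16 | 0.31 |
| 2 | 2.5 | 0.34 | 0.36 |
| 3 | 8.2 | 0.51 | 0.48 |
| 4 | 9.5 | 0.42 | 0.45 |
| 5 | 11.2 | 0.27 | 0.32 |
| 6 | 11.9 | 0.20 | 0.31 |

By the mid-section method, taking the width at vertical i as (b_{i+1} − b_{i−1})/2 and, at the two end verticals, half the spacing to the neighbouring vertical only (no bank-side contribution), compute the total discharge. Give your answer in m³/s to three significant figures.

1.71 m³/s

w_1 = (2.5 − 1.4)/2 = 0.55 m; q_1 = 0.31 × 0.16 × 0.55 = 0.02728 m³/s
w_2 = (8.2 − 1.4)/2 = 3.4 m; q_2 = 0.36 × 0.34 × 3.4 = 0.4162 m³/s
w_3 = (9.5 − 2.5)/2 = 3.5 m; q_3 = 0.48 × 0.51 × 3.5 = 0.8568 m³/s
w_4 = (11.2 − 8.2)/2 = 1.5 m; q_4 = 0.45 × 0.42 × 1.5 = 0.2835 m³/s
w_5 = (11.9 − 9.5)/2 = 1.2 m; q_5 = 0.32 × 0.27 × 1.2 = 0.1037 m³/s
w_6 = (11.9 − 11.2)/2 = 0.35 m; q_6 = 0.31 × 0.20 × 0.35 = 0.02170 m³/s
Q = Σ qᵢ = 1.709 m³/s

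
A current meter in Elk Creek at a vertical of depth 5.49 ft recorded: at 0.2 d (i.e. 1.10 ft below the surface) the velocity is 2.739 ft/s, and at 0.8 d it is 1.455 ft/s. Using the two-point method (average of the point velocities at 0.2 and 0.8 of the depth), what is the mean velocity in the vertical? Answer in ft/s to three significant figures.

2.10 ft/s

v̄ = (2.739 + 1.455) / 2 = 2.097 ft/s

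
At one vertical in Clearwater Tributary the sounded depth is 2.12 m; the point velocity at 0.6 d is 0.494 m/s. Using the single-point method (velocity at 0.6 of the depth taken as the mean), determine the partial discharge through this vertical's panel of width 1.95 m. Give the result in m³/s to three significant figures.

v̄ = v₀.₆ = 0.494 m/s
q = v̄ × d × w = 0.4940 × 2.12 × 1.95 = 2.042 m³/s

2.04 m³/s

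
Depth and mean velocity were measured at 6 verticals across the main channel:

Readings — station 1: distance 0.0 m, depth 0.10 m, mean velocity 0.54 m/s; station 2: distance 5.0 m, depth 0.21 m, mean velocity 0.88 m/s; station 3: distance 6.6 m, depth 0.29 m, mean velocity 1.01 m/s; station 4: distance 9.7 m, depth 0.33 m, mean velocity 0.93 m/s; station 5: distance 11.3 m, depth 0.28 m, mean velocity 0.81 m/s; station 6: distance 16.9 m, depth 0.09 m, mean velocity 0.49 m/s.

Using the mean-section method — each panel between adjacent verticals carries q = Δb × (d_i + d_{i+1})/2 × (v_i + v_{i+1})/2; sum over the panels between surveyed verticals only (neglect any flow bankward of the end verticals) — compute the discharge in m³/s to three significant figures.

Panel 1-2: Δb = 5 m, d̄ = (0.10+0.21)/2 = 0.155, v̄ = (0.54+0.88)/2 = 0.71 → q = 5×0.155×0.71 = 0.5503 m³/s
Panel 2-3: Δb = 1.6 m, d̄ = (0.21+0.29)/2 = 0.25, v̄ = (0.88+1.01)/2 = 0.945 → q = 1.6×0.25×0.945 = 0.3780 m³/s
Panel 3-4: Δb = 3.1 m, d̄ = (0.29+0.33)/2 = 0.31, v̄ = (1.01+0.93)/2 = 0.97 → q = 3.1×0.31×0.97 = 0.9322 m³/s
Panel 4-5: Δb = 1.6 m, d̄ = (0.33+0.28)/2 = 0.305, v̄ = (0.93+0.81)/2 = 0.87 → q = 1.6×0.305×0.87 = 0.4246 m³/s
Panel 5-6: Δb = 5.6 m, d̄ = (0.28+0.09)/2 = 0.185, v̄ = (0.81+0.49)/2 = 0.65 → q = 5.6×0.185×0.65 = 0.6734 m³/s
Q = Σ q = 2.958 m³/s

2.96 m³/s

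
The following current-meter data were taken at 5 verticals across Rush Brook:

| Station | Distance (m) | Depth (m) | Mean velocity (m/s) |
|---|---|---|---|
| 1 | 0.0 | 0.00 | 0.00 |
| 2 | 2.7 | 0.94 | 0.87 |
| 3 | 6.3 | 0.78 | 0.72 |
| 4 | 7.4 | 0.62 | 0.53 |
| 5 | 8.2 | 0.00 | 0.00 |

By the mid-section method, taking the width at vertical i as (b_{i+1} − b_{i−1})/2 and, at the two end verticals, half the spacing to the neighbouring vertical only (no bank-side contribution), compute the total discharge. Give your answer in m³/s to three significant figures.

w_2 = (6.3 − 0.0)/2 = 3.15 m; q_2 = 0.87 × 0.94 × 3.15 = 2.576 m³/s
w_3 = (7.4 − 2.7)/2 = 2.35 m; q_3 = 0.72 × 0.78 × 2.35 = 1.320 m³/s
w_4 = (8.2 − 6.3)/2 = 0.95 m; q_4 = 0.53 × 0.62 × 0.95 = 0.3122 m³/s
Stations 1, 5 contribute zero (depth or velocity is 0).
Q = Σ qᵢ = 4.208 m³/s

4.21 m³/s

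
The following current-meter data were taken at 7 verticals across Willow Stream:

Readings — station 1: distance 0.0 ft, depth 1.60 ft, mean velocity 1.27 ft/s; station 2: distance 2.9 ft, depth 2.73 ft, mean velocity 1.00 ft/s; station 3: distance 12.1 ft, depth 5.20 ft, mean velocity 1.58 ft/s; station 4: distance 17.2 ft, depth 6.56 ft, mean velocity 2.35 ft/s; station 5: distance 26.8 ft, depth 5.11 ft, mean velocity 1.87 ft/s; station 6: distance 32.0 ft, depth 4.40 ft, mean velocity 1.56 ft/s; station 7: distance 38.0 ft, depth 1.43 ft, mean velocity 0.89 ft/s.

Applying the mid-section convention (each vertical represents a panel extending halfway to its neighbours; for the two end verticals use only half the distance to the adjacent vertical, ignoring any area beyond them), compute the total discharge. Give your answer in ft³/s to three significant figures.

304 ft³/s

w_1 = (2.9 − 0.0)/2 = 1.45 ft; q_1 = 1.27 × 1.60 × 1.45 = 2.946 ft³/s
w_2 = (12.1 − 0.0)/2 = 6.05 ft; q_2 = 1.00 × 2.73 × 6.05 = 16.52 ft³/s
w_3 = (17.2 − 2.9)/2 = 7.15 ft; q_3 = 1.58 × 5.20 × 7.15 = 58.74 ft³/s
w_4 = (26.8 − 12.1)/2 = 7.35 ft; q_4 = 2.35 × 6.56 × 7.35 = 113.3 ft³/s
w_5 = (32.0 − 17.2)/2 = 7.4 ft; q_5 = 1.87 × 5.11 × 7.4 = 70.71 ft³/s
w_6 = (38.0 − 26.8)/2 = 5.6 ft; q_6 = 1.56 × 4.40 × 5.6 = 38.44 ft³/s
w_7 = (38.0 − 32.0)/2 = 3 ft; q_7 = 0.89 × 1.43 × 3 = 3.818 ft³/s
Q = Σ qᵢ = 304.5 ft³/s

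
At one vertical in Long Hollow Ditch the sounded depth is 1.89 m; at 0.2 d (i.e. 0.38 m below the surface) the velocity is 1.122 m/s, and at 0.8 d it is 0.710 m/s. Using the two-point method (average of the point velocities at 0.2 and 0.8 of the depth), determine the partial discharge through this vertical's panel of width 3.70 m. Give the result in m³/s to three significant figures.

6.41 m³/s

v̄ = (1.122 + 0.710) / 2 = 0.9160 m/s
q = v̄ × d × w = 0.9160 × 1.89 × 3.70 = 6.406 m³/s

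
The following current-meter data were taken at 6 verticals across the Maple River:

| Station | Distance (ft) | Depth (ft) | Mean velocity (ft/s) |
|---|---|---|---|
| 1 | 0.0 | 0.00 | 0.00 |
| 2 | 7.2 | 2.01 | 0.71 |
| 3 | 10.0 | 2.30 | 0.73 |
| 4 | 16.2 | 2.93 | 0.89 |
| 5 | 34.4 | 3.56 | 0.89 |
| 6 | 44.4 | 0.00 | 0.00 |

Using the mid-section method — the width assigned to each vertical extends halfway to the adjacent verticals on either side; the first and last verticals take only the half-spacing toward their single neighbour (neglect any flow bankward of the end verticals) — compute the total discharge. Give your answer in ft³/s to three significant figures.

w_2 = (10.0 − 0.0)/2 = 5 ft; q_2 = 0.71 × 2.01 × 5 = 7.136 ft³/s
w_3 = (16.2 − 7.2)/2 = 4.5 ft; q_3 = 0.73 × 2.30 × 4.5 = 7.556 ft³/s
w_4 = (34.4 − 10.0)/2 = 12.2 ft; q_4 = 0.89 × 2.93 × 12.2 = 31.81 ft³/s
w_5 = (44.4 − 16.2)/2 = 14.1 ft; q_5 = 0.89 × 3.56 × 14.1 = 44.67 ft³/s
Stations 1, 6 contribute zero (depth or velocity is 0).
Q = Σ qᵢ = 91.18 ft³/s

91.2 ft³/s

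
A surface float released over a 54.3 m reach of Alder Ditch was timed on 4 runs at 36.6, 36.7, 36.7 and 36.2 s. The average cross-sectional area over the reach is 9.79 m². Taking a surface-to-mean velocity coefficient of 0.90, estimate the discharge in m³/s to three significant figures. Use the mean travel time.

t̄ = (36.6 + 36.7 + 36.7 + 36.2) / 4 = 36.55 s
v_surface = L / t̄ = 54.3 / 36.55 = 1.486 m/s
v_mean = 0.90 × 1.486 = 1.337 m/s
Q = A × v_mean = 9.79 × 1.337 = 13.09 m³/s

13.1 m³/s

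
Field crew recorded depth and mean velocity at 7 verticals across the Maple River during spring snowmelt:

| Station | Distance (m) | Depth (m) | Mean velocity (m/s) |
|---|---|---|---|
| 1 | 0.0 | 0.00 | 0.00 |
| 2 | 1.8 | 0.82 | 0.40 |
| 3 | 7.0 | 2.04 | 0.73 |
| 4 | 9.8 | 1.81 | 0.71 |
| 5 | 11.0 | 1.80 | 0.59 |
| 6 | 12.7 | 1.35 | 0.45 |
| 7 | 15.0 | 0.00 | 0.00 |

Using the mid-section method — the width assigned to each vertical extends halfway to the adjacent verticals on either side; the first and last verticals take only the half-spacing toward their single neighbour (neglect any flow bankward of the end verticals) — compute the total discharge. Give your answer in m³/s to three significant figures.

w_2 = (7.0 − 0.0)/2 = 3.5 m; q_2 = 0.40 × 0.82 × 3.5 = 1.148 m³/s
w_3 = (9.8 − 1.8)/2 = 4 m; q_3 = 0.73 × 2.04 × 4 = 5.957 m³/s
w_4 = (11.0 − 7.0)/2 = 2 m; q_4 = 0.71 × 1.81 × 2 = 2.570 m³/s
w_5 = (12.7 − 9.8)/2 = 1.45 m; q_5 = 0.59 × 1.80 × 1.45 = 1.540 m³/s
w_6 = (15.0 − 11.0)/2 = 2 m; q_6 = 0.45 × 1.35 × 2 = 1.215 m³/s
Stations 1, 7 contribute zero (depth or velocity is 0).
Q = Σ qᵢ = 12.43 m³/s

12.4 m³/s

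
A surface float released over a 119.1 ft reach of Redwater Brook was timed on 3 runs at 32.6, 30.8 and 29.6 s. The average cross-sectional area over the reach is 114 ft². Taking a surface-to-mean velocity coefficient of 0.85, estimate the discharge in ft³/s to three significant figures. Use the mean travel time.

t̄ = (32.6 + 30.8 + 29.6) / 3 = 31 s
v_surface = L / t̄ = 119.1 / 31 = 3.842 ft/s
v_mean = 0.85 × 3.842 = 3.266 ft/s
Q = A × v_mean = 114 × 3.266 = 372.3 ft³/s

372 ft³/s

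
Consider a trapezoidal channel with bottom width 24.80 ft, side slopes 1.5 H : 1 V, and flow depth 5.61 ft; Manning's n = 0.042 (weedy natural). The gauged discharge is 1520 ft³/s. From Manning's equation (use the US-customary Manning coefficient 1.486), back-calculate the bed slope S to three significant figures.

A = (b + z·y)·y = (24.80 + 1.5×5.61)×5.61 = 186.3 ft²
P = b + 2y√(1+z²) = 24.80 + 2×5.61×√(1+1.5²) = 45.03 ft
R = A/P = 186.3/45.03 = 4.138 ft
S = (Q·n / (1.486·A·R^(2/3)))² = (1520×0.042 / (1.486×186.3×2.578))² = 0.008001

0.00800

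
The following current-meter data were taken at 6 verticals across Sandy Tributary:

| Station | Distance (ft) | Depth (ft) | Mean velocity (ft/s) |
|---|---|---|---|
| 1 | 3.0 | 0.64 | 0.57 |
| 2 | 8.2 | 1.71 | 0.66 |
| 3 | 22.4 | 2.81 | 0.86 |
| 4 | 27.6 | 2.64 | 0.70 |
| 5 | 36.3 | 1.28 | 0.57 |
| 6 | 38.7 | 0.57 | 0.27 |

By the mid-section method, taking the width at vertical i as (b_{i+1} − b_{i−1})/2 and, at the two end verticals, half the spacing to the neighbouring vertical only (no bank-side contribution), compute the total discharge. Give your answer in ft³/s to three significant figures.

w_1 = (8.2 − 3.0)/2 = 2.6 ft; q_1 = 0.57 × 0.64 × 2.6 = 0.9485 ft³/s
w_2 = (22.4 − 3.0)/2 = 9.7 ft; q_2 = 0.66 × 1.71 × 9.7 = 10.95 ft³/s
w_3 = (27.6 − 8.2)/2 = 9.7 ft; q_3 = 0.86 × 2.81 × 9.7 = 23.44 ft³/s
w_4 = (36.3 − 22.4)/2 = 6.95 ft; q_4 = 0.70 × 2.64 × 6.95 = 12.84 ft³/s
w_5 = (38.7 − 27.6)/2 = 5.55 ft; q_5 = 0.57 × 1.28 × 5.55 = 4.049 ft³/s
w_6 = (38.7 − 36.3)/2 = 1.2 ft; q_6 = 0.27 × 0.57 × 1.2 = 0.1847 ft³/s
Q = Σ qᵢ = 52.41 ft³/s

52.4 ft³/s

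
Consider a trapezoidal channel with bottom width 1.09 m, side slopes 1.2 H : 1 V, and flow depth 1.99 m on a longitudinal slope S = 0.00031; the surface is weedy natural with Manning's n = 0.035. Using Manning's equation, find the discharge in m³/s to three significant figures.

A = (b + z·y)·y = (1.09 + 1.2×1.99)×1.99 = 6.921 m²
P = b + 2y√(1+z²) = 1.09 + 2×1.99×√(1+1.2²) = 7.307 m
R = A/P = 6.921/7.307 = 0.9472 m
Q = (1/n)·A·R^(2/3)·S^(1/2) = (1/0.035) × 6.921 × 0.9472^(2/3) × 0.00031^(1/2) = 3.358 m³/s

3.36 m³/s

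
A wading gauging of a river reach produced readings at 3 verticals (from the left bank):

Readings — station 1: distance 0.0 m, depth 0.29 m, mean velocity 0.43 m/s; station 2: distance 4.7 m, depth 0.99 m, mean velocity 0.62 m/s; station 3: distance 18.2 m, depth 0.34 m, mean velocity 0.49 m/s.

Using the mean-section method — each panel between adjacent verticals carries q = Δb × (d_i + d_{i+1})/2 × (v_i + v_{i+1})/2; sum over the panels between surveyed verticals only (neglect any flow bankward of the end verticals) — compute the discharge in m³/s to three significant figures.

Panel 1-2: Δb = 4.7 m, d̄ = (0.29+0.99)/2 = 0.64, v̄ = (0.43+0.62)/2 = 0.525 → q = 4.7×0.64×0.525 = 1.579 m³/s
Panel 2-3: Δb = 13.5 m, d̄ = (0.99+0.34)/2 = 0.665, v̄ = (0.62+0.49)/2 = 0.555 → q = 13.5×0.665×0.555 = 4.983 m³/s
Q = Σ q = 6.562 m³/s

6.56 m³/s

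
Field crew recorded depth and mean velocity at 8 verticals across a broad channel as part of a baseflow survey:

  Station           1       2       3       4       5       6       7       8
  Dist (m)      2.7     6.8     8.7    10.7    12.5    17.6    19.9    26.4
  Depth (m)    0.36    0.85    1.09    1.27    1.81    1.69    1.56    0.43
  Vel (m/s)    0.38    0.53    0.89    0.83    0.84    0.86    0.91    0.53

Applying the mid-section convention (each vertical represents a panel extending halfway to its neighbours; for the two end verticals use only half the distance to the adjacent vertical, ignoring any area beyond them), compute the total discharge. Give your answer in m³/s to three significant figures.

23.1 m³/s

w_1 = (6.8 − 2.7)/2 = 2.05 m; q_1 = 0.38 × 0.36 × 2.05 = 0.2804 m³/s
w_2 = (8.7 − 2.7)/2 = 3 m; q_2 = 0.53 × 0.85 × 3 = 1.352 m³/s
w_3 = (10.7 − 6.8)/2 = 1.95 m; q_3 = 0.89 × 1.09 × 1.95 = 1.892 m³/s
w_4 = (12.5 − 8.7)/2 = 1.9 m; q_4 = 0.83 × 1.27 × 1.9 = 2.003 m³/s
w_5 = (17.6 − 10.7)/2 = 3.45 m; q_5 = 0.84 × 1.81 × 3.45 = 5.245 m³/s
w_6 = (19.9 − 12.5)/2 = 3.7 m; q_6 = 0.86 × 1.69 × 3.7 = 5.378 m³/s
w_7 = (26.4 − 17.6)/2 = 4.4 m; q_7 = 0.91 × 1.56 × 4.4 = 6.246 m³/s
w_8 = (26.4 − 19.9)/2 = 3.25 m; q_8 = 0.53 × 0.43 × 3.25 = 0.7407 m³/s
Q = Σ qᵢ = 23.14 m³/s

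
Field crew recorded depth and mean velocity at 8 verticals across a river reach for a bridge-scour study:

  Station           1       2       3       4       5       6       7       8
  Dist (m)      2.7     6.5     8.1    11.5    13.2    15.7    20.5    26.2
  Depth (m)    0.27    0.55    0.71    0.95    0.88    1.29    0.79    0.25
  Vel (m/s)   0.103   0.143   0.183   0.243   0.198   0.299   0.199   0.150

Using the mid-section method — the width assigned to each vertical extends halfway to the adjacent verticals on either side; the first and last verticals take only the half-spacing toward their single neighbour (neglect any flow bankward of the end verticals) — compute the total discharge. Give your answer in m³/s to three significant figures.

3.88 m³/s

w_1 = (6.5 − 2.7)/2 = 1.9 m; q_1 = 0.103 × 0.27 × 1.9 = 0.05284 m³/s
w_2 = (8.1 − 2.7)/2 = 2.7 m; q_2 = 0.143 × 0.55 × 2.7 = 0.2124 m³/s
w_3 = (11.5 − 6.5)/2 = 2.5 m; q_3 = 0.183 × 0.71 × 2.5 = 0.3248 m³/s
w_4 = (13.2 − 8.1)/2 = 2.55 m; q_4 = 0.243 × 0.95 × 2.55 = 0.5887 m³/s
w_5 = (15.7 − 11.5)/2 = 2.1 m; q_5 = 0.198 × 0.88 × 2.1 = 0.3659 m³/s
w_6 = (20.5 − 13.2)/2 = 3.65 m; q_6 = 0.299 × 1.29 × 3.65 = 1.408 m³/s
w_7 = (26.2 − 15.7)/2 = 5.25 m; q_7 = 0.199 × 0.79 × 5.25 = 0.8254 m³/s
w_8 = (26.2 − 20.5)/2 = 2.85 m; q_8 = 0.150 × 0.25 × 2.85 = 0.1069 m³/s
Q = Σ qᵢ = 3.885 m³/s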